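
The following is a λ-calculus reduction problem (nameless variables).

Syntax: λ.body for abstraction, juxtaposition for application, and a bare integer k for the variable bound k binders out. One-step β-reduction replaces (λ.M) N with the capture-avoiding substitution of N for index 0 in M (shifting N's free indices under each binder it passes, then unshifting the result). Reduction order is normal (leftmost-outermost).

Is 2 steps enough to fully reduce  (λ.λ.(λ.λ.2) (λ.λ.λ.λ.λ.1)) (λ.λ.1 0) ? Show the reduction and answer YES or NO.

  start: (λ.λ.(λ.λ.2) (λ.λ.λ.λ.λ.1)) (λ.λ.1 0)
  →1  λ.(λ.λ.2) (λ.λ.λ.λ.λ.1)
  →2  λ.λ.1

Answer: YES — reaches normal form λ.λ.1 in 2 ≤ 2 steps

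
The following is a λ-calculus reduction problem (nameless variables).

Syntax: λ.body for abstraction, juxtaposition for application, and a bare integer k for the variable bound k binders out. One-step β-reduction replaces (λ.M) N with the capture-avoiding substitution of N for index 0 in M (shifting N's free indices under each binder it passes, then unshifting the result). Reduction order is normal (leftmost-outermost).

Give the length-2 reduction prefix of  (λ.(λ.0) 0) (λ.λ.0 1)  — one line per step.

  start: (λ.(λ.0) 0) (λ.λ.0 1)
  step 1: (λ.0) (λ.λ.0 1)
  step 2: λ.λ.0 1

Answer: after 2 steps: λ.λ.0 1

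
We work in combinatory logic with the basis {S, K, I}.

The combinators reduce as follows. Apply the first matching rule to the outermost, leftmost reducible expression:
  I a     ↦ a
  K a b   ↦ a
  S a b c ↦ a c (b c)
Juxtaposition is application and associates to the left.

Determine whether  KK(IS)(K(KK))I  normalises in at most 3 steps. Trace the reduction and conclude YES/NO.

Answer: YES — reaches normal form K(KK) in 2 ≤ 3 steps

Reduction:
  start: KK(IS)(K(KK))I
  [1] K(K(KK))I
  [2] K(KK)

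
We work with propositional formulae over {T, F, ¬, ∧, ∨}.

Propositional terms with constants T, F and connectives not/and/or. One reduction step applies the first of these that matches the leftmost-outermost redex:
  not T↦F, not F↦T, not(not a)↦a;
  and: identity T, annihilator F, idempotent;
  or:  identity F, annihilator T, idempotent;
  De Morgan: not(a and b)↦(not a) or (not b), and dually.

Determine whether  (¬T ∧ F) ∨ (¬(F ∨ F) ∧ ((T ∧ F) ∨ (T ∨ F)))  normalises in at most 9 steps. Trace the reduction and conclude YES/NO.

  start: (¬T ∧ F) ∨ (¬(F ∨ F) ∧ ((T ∧ F) ∨ (T ∨ F)))
  →1  F ∨ (¬(F ∨ F) ∧ ((T ∧ F) ∨ (T ∨ F)))
  →2  ¬(F ∨ F) ∧ ((T ∧ F) ∨ (T ∨ F))
  →3  (¬F ∧ ¬F) ∧ ((T ∧ F) ∨ (T ∨ F))
  →4  ¬F ∧ ((T ∧ F) ∨ (T ∨ F))
  →5  T ∧ ((T ∧ F) ∨ (T ∨ F))
  →6  (T ∧ F) ∨ (T ∨ F)
  →7  F ∨ (T ∨ F)
  →8  T ∨ F
  →9  T

Answer: YES — reaches normal form T in 9 ≤ 9 steps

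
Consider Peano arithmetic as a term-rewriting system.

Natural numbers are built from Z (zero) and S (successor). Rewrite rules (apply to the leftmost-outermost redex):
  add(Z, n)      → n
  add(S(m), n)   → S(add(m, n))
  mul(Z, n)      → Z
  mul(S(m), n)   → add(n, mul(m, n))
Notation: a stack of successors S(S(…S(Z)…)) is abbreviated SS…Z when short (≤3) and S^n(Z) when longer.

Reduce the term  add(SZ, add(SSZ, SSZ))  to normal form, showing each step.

Answer: normal form = S^5(Z)  (in 5 steps)

Reduction:
  start: add(SZ, add(SSZ, SSZ))
  [1] S(add(Z, add(SSZ, SSZ)))
  [2] S(add(SSZ, SSZ))
  [3] S(S(add(SZ, SSZ)))
  [4] S(S(S(add(Z, SSZ))))
  [5] S^5(Z)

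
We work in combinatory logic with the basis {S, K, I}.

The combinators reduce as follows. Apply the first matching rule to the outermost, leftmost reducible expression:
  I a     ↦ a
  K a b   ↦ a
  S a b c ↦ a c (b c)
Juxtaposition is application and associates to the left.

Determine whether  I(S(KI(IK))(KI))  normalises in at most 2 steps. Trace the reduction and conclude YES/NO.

  start: I(S(KI(IK))(KI))
  step 1: S(KI(IK))(KI)
  step 2: SI(KI)

Answer: YES — reaches normal form SI(KI) in 2 ≤ 2 steps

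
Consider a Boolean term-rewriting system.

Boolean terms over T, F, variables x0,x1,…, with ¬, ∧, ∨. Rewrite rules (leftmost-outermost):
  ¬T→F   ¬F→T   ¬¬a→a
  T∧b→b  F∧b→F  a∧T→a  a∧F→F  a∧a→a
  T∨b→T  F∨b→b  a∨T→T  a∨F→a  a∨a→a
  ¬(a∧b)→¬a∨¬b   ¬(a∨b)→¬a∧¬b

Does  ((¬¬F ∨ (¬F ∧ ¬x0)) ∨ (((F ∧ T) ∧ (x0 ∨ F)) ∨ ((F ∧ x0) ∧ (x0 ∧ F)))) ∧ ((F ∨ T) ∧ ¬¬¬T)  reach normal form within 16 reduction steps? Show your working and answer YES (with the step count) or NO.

Answer: YES — reaches normal form F in 15 ≤ 16 steps

Derivation:
  start: ((¬¬F ∨ (¬F ∧ ¬x0)) ∨ (((F ∧ T) ∧ (x0 ∨ F)) ∨ ((F ∧ x0) ∧ (x0 ∧ F)))) ∧ ((F ∨ T) ∧ ¬¬¬T)
  [1] ((F ∨ (¬F ∧ ¬x0)) ∨ (((F ∧ T) ∧ (x0 ∨ F)) ∨ ((F ∧ x0) ∧ (x0 ∧ F)))) ∧ ((F ∨ T) ∧ ¬¬¬T)
  [2] ((¬F ∧ ¬x0) ∨ (((F ∧ T) ∧ (x0 ∨ F)) ∨ ((F ∧ x0) ∧ (x0 ∧ F)))) ∧ ((F ∨ T) ∧ ¬¬¬T)
  [3] ((T ∧ ¬x0) ∨ (((F ∧ T) ∧ (x0 ∨ F)) ∨ ((F ∧ x0) ∧ (x0 ∧ F)))) ∧ ((F ∨ T) ∧ ¬¬¬T)
  [4] (¬x0 ∨ (((F ∧ T) ∧ (x0 ∨ F)) ∨ ((F ∧ x0) ∧ (x0 ∧ F)))) ∧ ((F ∨ T) ∧ ¬¬¬T)
  [5] (¬x0 ∨ ((F ∧ (x0 ∨ F)) ∨ ((F ∧ x0) ∧ (x0 ∧ F)))) ∧ ((F ∨ T) ∧ ¬¬¬T)
  [6] (¬x0 ∨ (F ∨ ((F ∧ x0) ∧ (x0 ∧ F)))) ∧ ((F ∨ T) ∧ ¬¬¬T)
  [7] (¬x0 ∨ ((F ∧ x0) ∧ (x0 ∧ F))) ∧ ((F ∨ T) ∧ ¬¬¬T)
  [8] (¬x0 ∨ (F ∧ (x0 ∧ F))) ∧ ((F ∨ T) ∧ ¬¬¬T)
  [9] (¬x0 ∨ F) ∧ ((F ∨ T) ∧ ¬¬¬T)
  [10] ¬x0 ∧ ((F ∨ T) ∧ ¬¬¬T)
  [11] ¬x0 ∧ (T ∧ ¬¬¬T)
  [12] ¬x0 ∧ ¬¬¬T
  [13] ¬x0 ∧ ¬T
  [14] ¬x0 ∧ F
  [15] F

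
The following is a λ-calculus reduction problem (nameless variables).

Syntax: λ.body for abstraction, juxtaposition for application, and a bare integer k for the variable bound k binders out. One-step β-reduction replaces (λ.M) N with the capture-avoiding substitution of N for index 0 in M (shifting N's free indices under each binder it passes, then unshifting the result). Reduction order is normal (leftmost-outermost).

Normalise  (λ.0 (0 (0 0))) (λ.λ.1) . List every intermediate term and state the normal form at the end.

Answer: normal form = λ.λ.λ.λ.λ.1  (in 4 steps)

Working:
  start: (λ.0 (0 (0 0))) (λ.λ.1)
  →1  (λ.λ.1) ((λ.λ.1) ((λ.λ.1) (λ.λ.1)))
  →2  λ.(λ.λ.1) ((λ.λ.1) (λ.λ.1))
  →3  λ.λ.(λ.λ.1) (λ.λ.1)
  →4  λ.λ.λ.λ.λ.1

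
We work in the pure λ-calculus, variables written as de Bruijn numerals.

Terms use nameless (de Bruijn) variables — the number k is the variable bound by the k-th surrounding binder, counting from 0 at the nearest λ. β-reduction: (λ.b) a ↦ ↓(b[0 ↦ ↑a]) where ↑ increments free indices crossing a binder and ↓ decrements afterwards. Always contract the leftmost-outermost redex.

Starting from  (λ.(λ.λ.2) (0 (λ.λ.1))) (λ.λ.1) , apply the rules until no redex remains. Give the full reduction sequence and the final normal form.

  start: (λ.(λ.λ.2) (0 (λ.λ.1))) (λ.λ.1)
  step 1: (λ.λ.λ.λ.1) ((λ.λ.1) (λ.λ.1))
  step 2: λ.λ.λ.1

Answer: normal form = λ.λ.λ.1  (in 2 steps)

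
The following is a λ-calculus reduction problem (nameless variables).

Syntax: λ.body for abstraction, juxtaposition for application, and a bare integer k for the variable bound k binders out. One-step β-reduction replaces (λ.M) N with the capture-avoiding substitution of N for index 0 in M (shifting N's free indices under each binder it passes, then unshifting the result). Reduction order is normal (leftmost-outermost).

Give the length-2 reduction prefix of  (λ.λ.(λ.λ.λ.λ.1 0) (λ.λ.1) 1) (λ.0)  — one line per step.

  start: (λ.λ.(λ.λ.λ.λ.1 0) (λ.λ.1) 1) (λ.0)
  [1] λ.(λ.λ.λ.λ.1 0) (λ.λ.1) (λ.0)
  [2] λ.(λ.λ.λ.1 0) (λ.0)

Answer: after 2 steps: λ.(λ.λ.λ.1 0) (λ.0)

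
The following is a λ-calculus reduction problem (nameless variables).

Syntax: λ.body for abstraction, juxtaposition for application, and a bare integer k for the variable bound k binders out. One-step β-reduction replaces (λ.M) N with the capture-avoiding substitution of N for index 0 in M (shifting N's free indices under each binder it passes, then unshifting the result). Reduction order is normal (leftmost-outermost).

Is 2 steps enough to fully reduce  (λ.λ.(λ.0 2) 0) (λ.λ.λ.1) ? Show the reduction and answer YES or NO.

Answer: YES — reaches normal form λ.0 (λ.λ.λ.1) in 2 ≤ 2 steps

Working:
  start: (λ.λ.(λ.0 2) 0) (λ.λ.λ.1)
  step 1: λ.(λ.0 (λ.λ.λ.1)) 0
  step 2: λ.0 (λ.λ.λ.1)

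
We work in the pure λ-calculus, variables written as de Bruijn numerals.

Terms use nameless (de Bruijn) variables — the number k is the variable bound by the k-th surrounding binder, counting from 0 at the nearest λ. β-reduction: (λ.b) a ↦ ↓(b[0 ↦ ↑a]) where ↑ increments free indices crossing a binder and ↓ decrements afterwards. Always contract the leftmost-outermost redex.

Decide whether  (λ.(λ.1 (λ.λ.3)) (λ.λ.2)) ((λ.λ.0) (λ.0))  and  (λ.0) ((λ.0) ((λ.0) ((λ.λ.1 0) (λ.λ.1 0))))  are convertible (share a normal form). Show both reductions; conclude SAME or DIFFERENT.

Answer: DIFFERENT — A ⇓ λ.λ.λ.0, B ⇓ λ.λ.1 0

Working:
Term A:
  start: (λ.(λ.1 (λ.λ.3)) (λ.λ.2)) ((λ.λ.0) (λ.0))
  [1] (λ.(λ.λ.0) (λ.0) (λ.λ.(λ.λ.0) (λ.0))) (λ.λ.(λ.λ.0) (λ.0))
  [2] (λ.λ.0) (λ.0) (λ.λ.(λ.λ.0) (λ.0))
  [3] (λ.0) (λ.λ.(λ.λ.0) (λ.0))
  [4] λ.λ.(λ.λ.0) (λ.0)
  [5] λ.λ.λ.0

Term B:
  start: (λ.0) ((λ.0) ((λ.0) ((λ.λ.1 0) (λ.λ.1 0))))
  [1] (λ.0) ((λ.0) ((λ.λ.1 0) (λ.λ.1 0)))
  [2] (λ.0) ((λ.λ.1 0) (λ.λ.1 0))
  [3] (λ.λ.1 0) (λ.λ.1 0)
  [4] λ.(λ.λ.1 0) 0
  [5] λ.λ.1 0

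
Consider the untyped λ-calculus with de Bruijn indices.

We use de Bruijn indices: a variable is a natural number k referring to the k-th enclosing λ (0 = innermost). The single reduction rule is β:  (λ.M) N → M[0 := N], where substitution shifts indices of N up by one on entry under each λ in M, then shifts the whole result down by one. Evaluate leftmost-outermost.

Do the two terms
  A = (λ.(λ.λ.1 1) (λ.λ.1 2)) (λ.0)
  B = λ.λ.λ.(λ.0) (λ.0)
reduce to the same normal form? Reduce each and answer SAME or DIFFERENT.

Answer: SAME — A ⇓ λ.λ.λ.λ.0, B ⇓ λ.λ.λ.λ.0

Derivation:
Term A:
  start: (λ.(λ.λ.1 1) (λ.λ.1 2)) (λ.0)
  step 1: (λ.λ.1 1) (λ.λ.1 (λ.0))
  step 2: λ.(λ.λ.1 (λ.0)) (λ.λ.1 (λ.0))
  step 3: λ.λ.(λ.λ.1 (λ.0)) (λ.0)
  step 4: λ.λ.λ.(λ.0) (λ.0)
  step 5: λ.λ.λ.λ.0

Term B:
  start: λ.λ.λ.(λ.0) (λ.0)
  step 1: λ.λ.λ.λ.0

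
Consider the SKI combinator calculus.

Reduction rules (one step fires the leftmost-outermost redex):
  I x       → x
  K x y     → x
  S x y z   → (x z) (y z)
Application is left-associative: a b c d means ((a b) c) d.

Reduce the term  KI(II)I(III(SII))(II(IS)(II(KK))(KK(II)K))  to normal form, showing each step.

  start: KI(II)I(III(SII))(II(IS)(II(KK))(KK(II)K))
  [1] II(III(SII))(II(IS)(II(KK))(KK(II)K))
  [2] I(III(SII))(II(IS)(II(KK))(KK(II)K))
  [3] III(SII)(II(IS)(II(KK))(KK(II)K))
  [4] II(SII)(II(IS)(II(KK))(KK(II)K))
  [5] I(SII)(II(IS)(II(KK))(KK(II)K))
  [6] SII(II(IS)(II(KK))(KK(II)K))
  [7] I(II(IS)(II(KK))(KK(II)K))(I(II(IS)(II(KK))(KK(II)K)))
  [8] II(IS)(II(KK))(KK(II)K)(I(II(IS)(II(KK))(KK(II)K)))
  [9] I(IS)(II(KK))(KK(II)K)(I(II(IS)(II(KK))(KK(II)K)))
  [10] IS(II(KK))(KK(II)K)(I(II(IS)(II(KK))(KK(II)K)))
  [11] S(II(KK))(KK(II)K)(I(II(IS)(II(KK))(KK(II)K)))
  [12] II(KK)(I(II(IS)(II(KK))(KK(II)K)))(KK(II)K(I(II(IS)(II(KK))(KK(II)K))))
  [13] I(KK)(I(II(IS)(II(KK))(KK(II)K)))(KK(II)K(I(II(IS)(II(KK))(KK(II)K))))
  [14] KK(I(II(IS)(II(KK))(KK(II)K)))(KK(II)K(I(II(IS)(II(KK))(KK(II)K))))
  [15] K(KK(II)K(I(II(IS)(II(KK))(KK(II)K))))
  [16] K(KK(I(II(IS)(II(KK))(KK(II)K))))
  [17] KK

Answer: normal form = KK  (in 17 steps)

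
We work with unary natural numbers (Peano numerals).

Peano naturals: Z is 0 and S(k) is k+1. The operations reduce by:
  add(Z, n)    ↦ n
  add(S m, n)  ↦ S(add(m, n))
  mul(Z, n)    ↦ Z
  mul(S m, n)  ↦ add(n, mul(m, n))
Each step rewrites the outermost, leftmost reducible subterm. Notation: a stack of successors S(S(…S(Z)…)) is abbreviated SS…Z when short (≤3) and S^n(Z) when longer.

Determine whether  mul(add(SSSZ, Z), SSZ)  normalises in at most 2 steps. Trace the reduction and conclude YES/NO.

  start: mul(add(SSSZ, Z), SSZ)
  →1  mul(S(add(SSZ, Z)), SSZ)
  →2  add(SSZ, mul(add(SSZ, Z), SSZ))

Answer: NO — after 2 steps the term is add(SSZ, mul(add(SSZ, Z), SSZ)), not yet normal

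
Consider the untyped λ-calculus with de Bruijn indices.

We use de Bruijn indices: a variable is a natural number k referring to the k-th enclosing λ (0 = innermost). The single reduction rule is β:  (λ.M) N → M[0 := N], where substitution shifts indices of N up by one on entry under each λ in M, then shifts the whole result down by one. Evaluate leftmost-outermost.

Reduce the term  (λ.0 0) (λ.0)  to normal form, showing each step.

Answer: normal form = λ.0  (in 2 steps)

Reduction:
  start: (λ.0 0) (λ.0)
  →1  (λ.0) (λ.0)
  →2  λ.0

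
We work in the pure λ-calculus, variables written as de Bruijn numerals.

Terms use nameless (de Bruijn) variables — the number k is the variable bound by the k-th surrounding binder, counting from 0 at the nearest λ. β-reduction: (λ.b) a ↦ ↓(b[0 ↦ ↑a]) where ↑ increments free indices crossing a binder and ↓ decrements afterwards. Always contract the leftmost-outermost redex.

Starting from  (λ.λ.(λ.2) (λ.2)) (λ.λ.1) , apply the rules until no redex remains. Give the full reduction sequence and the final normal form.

Answer: normal form = λ.λ.λ.1  (in 2 steps)

Reduction:
  start: (λ.λ.(λ.2) (λ.2)) (λ.λ.1)
  [1] λ.(λ.λ.λ.1) (λ.λ.λ.1)
  [2] λ.λ.λ.1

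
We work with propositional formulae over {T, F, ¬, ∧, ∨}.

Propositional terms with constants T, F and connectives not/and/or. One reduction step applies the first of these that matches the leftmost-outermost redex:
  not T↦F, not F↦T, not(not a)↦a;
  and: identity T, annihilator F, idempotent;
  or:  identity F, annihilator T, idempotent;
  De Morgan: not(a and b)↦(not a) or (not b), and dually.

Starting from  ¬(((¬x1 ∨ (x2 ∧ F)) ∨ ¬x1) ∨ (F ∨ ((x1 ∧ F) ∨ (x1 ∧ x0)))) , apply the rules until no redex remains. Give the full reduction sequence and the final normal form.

  start: ¬(((¬x1 ∨ (x2 ∧ F)) ∨ ¬x1) ∨ (F ∨ ((x1 ∧ F) ∨ (x1 ∧ x0))))
  step 1: ¬((¬x1 ∨ (x2 ∧ F)) ∨ ¬x1) ∧ ¬(F ∨ ((x1 ∧ F) ∨ (x1 ∧ x0)))
  step 2: (¬(¬x1 ∨ (x2 ∧ F)) ∧ ¬¬x1) ∧ ¬(F ∨ ((x1 ∧ F) ∨ (x1 ∧ x0)))
  step 3: ((¬¬x1 ∧ ¬(x2 ∧ F)) ∧ ¬¬x1) ∧ ¬(F ∨ ((x1 ∧ F) ∨ (x1 ∧ x0)))
  step 4: ((x1 ∧ ¬(x2 ∧ F)) ∧ ¬¬x1) ∧ ¬(F ∨ ((x1 ∧ F) ∨ (x1 ∧ x0)))
  step 5: ((x1 ∧ (¬x2 ∨ ¬F)) ∧ ¬¬x1) ∧ ¬(F ∨ ((x1 ∧ F) ∨ (x1 ∧ x0)))
  step 6: ((x1 ∧ (¬x2 ∨ T)) ∧ ¬¬x1) ∧ ¬(F ∨ ((x1 ∧ F) ∨ (x1 ∧ x0)))
  step 7: ((x1 ∧ T) ∧ ¬¬x1) ∧ ¬(F ∨ ((x1 ∧ F) ∨ (x1 ∧ x0)))
  step 8: (x1 ∧ ¬¬x1) ∧ ¬(F ∨ ((x1 ∧ F) ∨ (x1 ∧ x0)))
  step 9: (x1 ∧ x1) ∧ ¬(F ∨ ((x1 ∧ F) ∨ (x1 ∧ x0)))
  step 10: x1 ∧ ¬(F ∨ ((x1 ∧ F) ∨ (x1 ∧ x0)))
  step 11: x1 ∧ (¬F ∧ ¬((x1 ∧ F) ∨ (x1 ∧ x0)))
  step 12: x1 ∧ (T ∧ ¬((x1 ∧ F) ∨ (x1 ∧ x0)))
  step 13: x1 ∧ ¬((x1 ∧ F) ∨ (x1 ∧ x0))
  step 14: x1 ∧ (¬(x1 ∧ F) ∧ ¬(x1 ∧ x0))
  step 15: x1 ∧ ((¬x1 ∨ ¬F) ∧ ¬(x1 ∧ x0))
  step 16: x1 ∧ ((¬x1 ∨ T) ∧ ¬(x1 ∧ x0))
  step 17: x1 ∧ (T ∧ ¬(x1 ∧ x0))
  step 18: x1 ∧ ¬(x1 ∧ x0)
  step 19: x1 ∧ (¬x1 ∨ ¬x0)

Answer: normal form = x1 ∧ (¬x1 ∨ ¬x0)  (in 19 steps)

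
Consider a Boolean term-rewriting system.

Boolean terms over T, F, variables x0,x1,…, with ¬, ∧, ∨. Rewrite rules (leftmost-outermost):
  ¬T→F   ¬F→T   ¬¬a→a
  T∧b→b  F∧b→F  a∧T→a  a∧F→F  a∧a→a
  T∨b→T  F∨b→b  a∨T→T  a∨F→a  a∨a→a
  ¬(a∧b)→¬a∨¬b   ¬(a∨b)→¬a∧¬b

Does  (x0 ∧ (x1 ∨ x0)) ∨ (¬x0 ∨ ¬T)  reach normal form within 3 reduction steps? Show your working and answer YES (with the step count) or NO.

Answer: YES — reaches normal form (x0 ∧ (x1 ∨ x0)) ∨ ¬x0 in 2 ≤ 3 steps

Reduction:
  start: (x0 ∧ (x1 ∨ x0)) ∨ (¬x0 ∨ ¬T)
  →1  (x0 ∧ (x1 ∨ x0)) ∨ (¬x0 ∨ F)
  →2  (x0 ∧ (x1 ∨ x0)) ∨ ¬x0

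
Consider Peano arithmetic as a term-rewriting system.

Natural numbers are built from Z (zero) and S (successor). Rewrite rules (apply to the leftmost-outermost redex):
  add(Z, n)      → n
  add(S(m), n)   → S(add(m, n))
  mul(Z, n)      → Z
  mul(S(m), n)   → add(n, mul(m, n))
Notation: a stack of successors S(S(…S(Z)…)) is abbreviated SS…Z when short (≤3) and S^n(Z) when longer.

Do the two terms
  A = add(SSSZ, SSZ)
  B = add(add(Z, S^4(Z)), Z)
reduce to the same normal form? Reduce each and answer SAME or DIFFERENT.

Answer: DIFFERENT — A ⇓ S^5(Z), B ⇓ S^4(Z)

Reduction:
Term A:
  start: add(SSSZ, SSZ)
  [1] S(add(SSZ, SSZ))
  [2] S(S(add(SZ, SSZ)))
  [3] S(S(S(add(Z, SSZ))))
  [4] S^5(Z)

Term B:
  start: add(add(Z, S^4(Z)), Z)
  [1] add(S^4(Z), Z)
  [2] S(add(SSSZ, Z))
  [3] S(S(add(SSZ, Z)))
  [4] S(S(S(add(SZ, Z))))
  [5] S(S(S(S(add(Z, Z)))))
  [6] S^4(Z)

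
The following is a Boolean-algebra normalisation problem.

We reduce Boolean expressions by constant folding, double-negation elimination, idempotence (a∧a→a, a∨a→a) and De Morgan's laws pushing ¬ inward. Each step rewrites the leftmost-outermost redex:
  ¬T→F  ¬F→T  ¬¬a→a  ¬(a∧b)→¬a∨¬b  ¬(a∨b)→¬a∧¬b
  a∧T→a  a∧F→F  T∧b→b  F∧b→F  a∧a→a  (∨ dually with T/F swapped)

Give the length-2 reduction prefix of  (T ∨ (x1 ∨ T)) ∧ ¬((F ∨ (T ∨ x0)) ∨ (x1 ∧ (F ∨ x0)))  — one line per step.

  start: (T ∨ (x1 ∨ T)) ∧ ¬((F ∨ (T ∨ x0)) ∨ (x1 ∧ (F ∨ x0)))
  step 1: T ∧ ¬((F ∨ (T ∨ x0)) ∨ (x1 ∧ (F ∨ x0)))
  step 2: ¬((F ∨ (T ∨ x0)) ∨ (x1 ∧ (F ∨ x0)))

Answer: after 2 steps: ¬((F ∨ (T ∨ x0)) ∨ (x1 ∧ (F ∨ x0)))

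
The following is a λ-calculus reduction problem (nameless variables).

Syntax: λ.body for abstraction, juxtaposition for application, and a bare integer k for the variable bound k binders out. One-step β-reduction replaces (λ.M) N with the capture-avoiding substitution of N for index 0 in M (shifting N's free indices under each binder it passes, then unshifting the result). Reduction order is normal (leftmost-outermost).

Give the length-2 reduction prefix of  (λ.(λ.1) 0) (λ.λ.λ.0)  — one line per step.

Answer: after 2 steps: λ.λ.λ.0

Reduction:
  start: (λ.(λ.1) 0) (λ.λ.λ.0)
  →1  (λ.λ.λ.λ.0) (λ.λ.λ.0)
  →2  λ.λ.λ.0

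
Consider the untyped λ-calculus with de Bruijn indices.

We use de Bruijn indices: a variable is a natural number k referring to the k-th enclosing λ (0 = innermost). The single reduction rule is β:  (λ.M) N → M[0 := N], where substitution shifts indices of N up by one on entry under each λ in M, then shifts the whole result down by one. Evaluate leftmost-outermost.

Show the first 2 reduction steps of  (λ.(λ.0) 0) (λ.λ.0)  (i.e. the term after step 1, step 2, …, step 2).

Answer: after 2 steps: λ.λ.0

Derivation:
  start: (λ.(λ.0) 0) (λ.λ.0)
  step 1: (λ.0) (λ.λ.0)
  step 2: λ.λ.0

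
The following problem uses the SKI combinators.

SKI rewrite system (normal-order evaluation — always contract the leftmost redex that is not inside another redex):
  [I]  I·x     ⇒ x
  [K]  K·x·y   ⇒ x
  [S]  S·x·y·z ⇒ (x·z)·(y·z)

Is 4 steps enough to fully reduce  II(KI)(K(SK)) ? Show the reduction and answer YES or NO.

  start: II(KI)(K(SK))
  →1  I(KI)(K(SK))
  →2  KI(K(SK))
  →3  I

Answer: YES — reaches normal form I in 3 ≤ 4 steps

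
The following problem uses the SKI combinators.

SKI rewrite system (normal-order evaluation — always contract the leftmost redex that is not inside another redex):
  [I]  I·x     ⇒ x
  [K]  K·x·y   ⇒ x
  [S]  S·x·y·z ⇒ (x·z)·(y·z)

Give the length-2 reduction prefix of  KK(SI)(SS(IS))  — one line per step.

Answer: after 2 steps: K(SSS)

Reduction:
  start: KK(SI)(SS(IS))
  [1] K(SS(IS))
  [2] K(SSS)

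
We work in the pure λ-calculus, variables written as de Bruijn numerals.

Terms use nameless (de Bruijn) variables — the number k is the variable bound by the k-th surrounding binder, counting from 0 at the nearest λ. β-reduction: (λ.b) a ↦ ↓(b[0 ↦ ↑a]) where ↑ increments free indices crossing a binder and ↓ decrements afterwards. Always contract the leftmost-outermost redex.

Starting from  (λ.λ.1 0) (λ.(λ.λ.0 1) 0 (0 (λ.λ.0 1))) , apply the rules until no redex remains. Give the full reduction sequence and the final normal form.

Answer: normal form = λ.0 (λ.λ.0 1) 0  (in 4 steps)

Derivation:
  start: (λ.λ.1 0) (λ.(λ.λ.0 1) 0 (0 (λ.λ.0 1)))
  step 1: λ.(λ.(λ.λ.0 1) 0 (0 (λ.λ.0 1))) 0
  step 2: λ.(λ.λ.0 1) 0 (0 (λ.λ.0 1))
  step 3: λ.(λ.0 1) (0 (λ.λ.0 1))
  step 4: λ.0 (λ.λ.0 1) 0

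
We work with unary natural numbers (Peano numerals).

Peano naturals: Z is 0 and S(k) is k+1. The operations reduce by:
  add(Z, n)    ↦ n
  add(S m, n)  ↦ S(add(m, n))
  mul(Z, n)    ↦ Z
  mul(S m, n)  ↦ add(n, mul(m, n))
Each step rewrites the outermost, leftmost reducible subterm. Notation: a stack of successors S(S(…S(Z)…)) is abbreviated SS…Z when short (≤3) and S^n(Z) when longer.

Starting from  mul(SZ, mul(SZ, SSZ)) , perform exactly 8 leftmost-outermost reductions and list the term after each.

Answer: after 8 steps: S(S(add(Z, mul(Z, mul(SZ, SSZ)))))

Reduction:
  start: mul(SZ, mul(SZ, SSZ))
  step 1: add(mul(SZ, SSZ), mul(Z, mul(SZ, SSZ)))
  step 2: add(add(SSZ, mul(Z, SSZ)), mul(Z, mul(SZ, SSZ)))
  step 3: add(S(add(SZ, mul(Z, SSZ))), mul(Z, mul(SZ, SSZ)))
  step 4: S(add(add(SZ, mul(Z, SSZ)), mul(Z, mul(SZ, SSZ))))
  step 5: S(add(S(add(Z, mul(Z, SSZ))), mul(Z, mul(SZ, SSZ))))
  step 6: S(S(add(add(Z, mul(Z, SSZ)), mul(Z, mul(SZ, SSZ)))))
  step 7: S(S(add(mul(Z, SSZ), mul(Z, mul(SZ, SSZ)))))
  step 8: S(S(add(Z, mul(Z, mul(SZ, SSZ)))))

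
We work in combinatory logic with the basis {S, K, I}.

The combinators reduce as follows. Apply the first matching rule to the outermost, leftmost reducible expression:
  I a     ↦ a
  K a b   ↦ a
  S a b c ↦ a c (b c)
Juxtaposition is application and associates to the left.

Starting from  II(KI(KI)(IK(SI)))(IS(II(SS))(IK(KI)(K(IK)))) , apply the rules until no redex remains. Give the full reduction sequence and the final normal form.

  start: II(KI(KI)(IK(SI)))(IS(II(SS))(IK(KI)(K(IK))))
  →1  I(KI(KI)(IK(SI)))(IS(II(SS))(IK(KI)(K(IK))))
  →2  KI(KI)(IK(SI))(IS(II(SS))(IK(KI)(K(IK))))
  →3  I(IK(SI))(IS(II(SS))(IK(KI)(K(IK))))
  →4  IK(SI)(IS(II(SS))(IK(KI)(K(IK))))
  →5  K(SI)(IS(II(SS))(IK(KI)(K(IK))))
  →6  SI

Answer: normal form = SI  (in 6 steps)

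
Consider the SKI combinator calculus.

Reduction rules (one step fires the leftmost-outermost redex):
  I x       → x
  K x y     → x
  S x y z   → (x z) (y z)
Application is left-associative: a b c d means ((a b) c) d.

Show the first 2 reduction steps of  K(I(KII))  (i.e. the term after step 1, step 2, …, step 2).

Answer: after 2 steps: KI

Derivation:
  start: K(I(KII))
  →1  K(KII)
  →2  KI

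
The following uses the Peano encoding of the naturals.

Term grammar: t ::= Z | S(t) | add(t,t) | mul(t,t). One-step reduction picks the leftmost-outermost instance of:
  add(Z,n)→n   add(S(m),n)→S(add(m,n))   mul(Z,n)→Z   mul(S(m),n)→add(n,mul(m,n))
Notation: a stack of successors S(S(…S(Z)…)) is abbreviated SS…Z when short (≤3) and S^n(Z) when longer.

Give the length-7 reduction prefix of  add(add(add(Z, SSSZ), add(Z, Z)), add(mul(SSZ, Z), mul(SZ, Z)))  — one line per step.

  start: add(add(add(Z, SSSZ), add(Z, Z)), add(mul(SSZ, Z), mul(SZ, Z)))
  →1  add(add(SSSZ, add(Z, Z)), add(mul(SSZ, Z), mul(SZ, Z)))
  →2  add(S(add(SSZ, add(Z, Z))), add(mul(SSZ, Z), mul(SZ, Z)))
  →3  S(add(add(SSZ, add(Z, Z)), add(mul(SSZ, Z), mul(SZ, Z))))
  →4  S(add(S(add(SZ, add(Z, Z))), add(mul(SSZ, Z), mul(SZ, Z))))
  →5  S(S(add(add(SZ, add(Z, Z)), add(mul(SSZ, Z), mul(SZ, Z)))))
  →6  S(S(add(S(add(Z, add(Z, Z))), add(mul(SSZ, Z), mul(SZ, Z)))))
  →7  S(S(S(add(add(Z, add(Z, Z)), add(mul(SSZ, Z), mul(SZ, Z))))))

Answer: after 7 steps: S(S(S(add(add(Z, add(Z, Z)), add(mul(SSZ, Z), mul(SZ, Z))))))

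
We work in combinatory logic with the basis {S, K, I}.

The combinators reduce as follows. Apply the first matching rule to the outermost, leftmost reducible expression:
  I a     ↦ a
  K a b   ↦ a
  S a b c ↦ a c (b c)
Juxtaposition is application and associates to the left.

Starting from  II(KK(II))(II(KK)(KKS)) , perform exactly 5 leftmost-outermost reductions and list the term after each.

  start: II(KK(II))(II(KK)(KKS))
  →1  I(KK(II))(II(KK)(KKS))
  →2  KK(II)(II(KK)(KKS))
  →3  K(II(KK)(KKS))
  →4  K(I(KK)(KKS))
  →5  K(KK(KKS))

Answer: after 5 steps: K(KK(KKS))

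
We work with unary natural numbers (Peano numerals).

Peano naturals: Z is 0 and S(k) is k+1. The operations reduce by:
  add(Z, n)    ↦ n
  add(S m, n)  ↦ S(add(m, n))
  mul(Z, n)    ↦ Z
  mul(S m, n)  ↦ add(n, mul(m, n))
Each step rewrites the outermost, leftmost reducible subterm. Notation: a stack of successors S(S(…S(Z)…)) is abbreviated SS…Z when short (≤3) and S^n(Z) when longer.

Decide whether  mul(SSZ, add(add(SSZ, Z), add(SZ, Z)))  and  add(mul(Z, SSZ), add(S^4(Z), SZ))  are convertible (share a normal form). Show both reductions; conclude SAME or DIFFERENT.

Term A:
  start: mul(SSZ, add(add(SSZ, Z), add(SZ, Z)))
  [1] add(add(add(SSZ, Z), add(SZ, Z)), mul(SZ, add(add(SSZ, Z), add(SZ, Z))))
  [2] add(add(S(add(SZ, Z)), add(SZ, Z)), mul(SZ, add(add(SSZ, Z), add(SZ, Z))))
  [3] add(S(add(add(SZ, Z), add(SZ, Z))), mul(SZ, add(add(SSZ, Z), add(SZ, Z))))
  [4] S(add(add(add(SZ, Z), add(SZ, Z)), mul(SZ, add(add(SSZ, Z), add(SZ, Z)))))
  [5] S(add(add(S(add(Z, Z)), add(SZ, Z)), mul(SZ, add(add(SSZ, Z), add(SZ, Z)))))
  [6] S(add(S(add(add(Z, Z), add(SZ, Z))), mul(SZ, add(add(SSZ, Z), add(SZ, Z)))))
  [7] S(S(add(add(add(Z, Z), add(SZ, Z)), mul(SZ, add(add(SSZ, Z), add(SZ, Z))))))
  [8] S(S(add(add(Z, add(SZ, Z)), mul(SZ, add(add(SSZ, Z), add(SZ, Z))))))
  [9] S(S(add(add(SZ, Z), mul(SZ, add(add(SSZ, Z), add(SZ, Z))))))
  [10] S(S(add(S(add(Z, Z)), mul(SZ, add(add(SSZ, Z), add(SZ, Z))))))
  [11] S(S(S(add(add(Z, Z), mul(SZ, add(add(SSZ, Z), add(SZ, Z)))))))
  [12] S(S(S(add(Z, mul(SZ, add(add(SSZ, Z), add(SZ, Z)))))))
  [13] S(S(S(mul(SZ, add(add(SSZ, Z), add(SZ, Z))))))
  [14] S(S(S(add(add(add(SSZ, Z), add(SZ, Z)), mul(Z, add(add(SSZ, Z), add(SZ, Z)))))))
  [15] S(S(S(add(add(S(add(SZ, Z)), add(SZ, Z)), mul(Z, add(add(SSZ, Z), add(SZ, Z)))))))
  [16] S(S(S(add(S(add(add(SZ, Z), add(SZ, Z))), mul(Z, add(add(SSZ, Z), add(SZ, Z)))))))
  [17] S(S(S(S(add(add(add(SZ, Z), add(SZ, Z)), mul(Z, add(add(SSZ, Z), add(SZ, Z))))))))
  [18] S(S(S(S(add(add(S(add(Z, Z)), add(SZ, Z)), mul(Z, add(add(SSZ, Z), add(SZ, Z))))))))
  [19] S(S(S(S(add(S(add(add(Z, Z), add(SZ, Z))), mul(Z, add(add(SSZ, Z), add(SZ, Z))))))))
  [20] S(S(S(S(S(add(add(add(Z, Z), add(SZ, Z)), mul(Z, add(add(SSZ, Z), add(SZ, Z)))))))))
  [21] S(S(S(S(S(add(add(Z, add(SZ, Z)), mul(Z, add(add(SSZ, Z), add(SZ, Z)))))))))
  [22] S(S(S(S(S(add(add(SZ, Z), mul(Z, add(add(SSZ, Z), add(SZ, Z)))))))))
  [23] S(S(S(S(S(add(S(add(Z, Z)), mul(Z, add(add(SSZ, Z), add(SZ, Z)))))))))
  [24] S(S(S(S(S(S(add(add(Z, Z), mul(Z, add(add(SSZ, Z), add(SZ, Z))))))))))
  [25] S(S(S(S(S(S(add(Z, mul(Z, add(add(SSZ, Z), add(SZ, Z))))))))))
  [26] S(S(S(S(S(S(mul(Z, add(add(SSZ, Z), add(SZ, Z)))))))))
  [27] S^6(Z)

Term B:
  start: add(mul(Z, SSZ), add(S^4(Z), SZ))
  [1] add(Z, add(S^4(Z), SZ))
  [2] add(S^4(Z), SZ)
  [3] S(add(SSSZ, SZ))
  [4] S(S(add(SSZ, SZ)))
  [5] S(S(S(add(SZ, SZ))))
  [6] S(S(S(S(add(Z, SZ)))))
  [7] S^5(Z)

Answer: DIFFERENT — A ⇓ S^6(Z), B ⇓ S^5(Z)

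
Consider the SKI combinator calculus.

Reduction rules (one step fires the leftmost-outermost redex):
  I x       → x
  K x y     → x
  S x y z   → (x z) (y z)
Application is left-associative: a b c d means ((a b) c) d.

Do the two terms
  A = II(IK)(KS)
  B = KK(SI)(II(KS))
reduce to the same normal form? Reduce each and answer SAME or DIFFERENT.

Term A:
  start: II(IK)(KS)
  step 1: I(IK)(KS)
  step 2: IK(KS)
  step 3: K(KS)

Term B:
  start: KK(SI)(II(KS))
  step 1: K(II(KS))
  step 2: K(I(KS))
  step 3: K(KS)

Answer: SAME — A ⇓ K(KS), B ⇓ K(KS)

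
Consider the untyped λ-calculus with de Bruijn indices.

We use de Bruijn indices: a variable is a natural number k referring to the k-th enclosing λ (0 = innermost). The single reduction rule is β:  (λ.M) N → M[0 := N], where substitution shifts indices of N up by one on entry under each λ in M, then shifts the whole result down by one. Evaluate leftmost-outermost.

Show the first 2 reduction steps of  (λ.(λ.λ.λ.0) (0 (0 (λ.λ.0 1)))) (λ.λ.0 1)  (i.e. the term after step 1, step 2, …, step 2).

  start: (λ.(λ.λ.λ.0) (0 (0 (λ.λ.0 1)))) (λ.λ.0 1)
  →1  (λ.λ.λ.0) ((λ.λ.0 1) ((λ.λ.0 1) (λ.λ.0 1)))
  →2  λ.λ.0

Answer: after 2 steps: λ.λ.0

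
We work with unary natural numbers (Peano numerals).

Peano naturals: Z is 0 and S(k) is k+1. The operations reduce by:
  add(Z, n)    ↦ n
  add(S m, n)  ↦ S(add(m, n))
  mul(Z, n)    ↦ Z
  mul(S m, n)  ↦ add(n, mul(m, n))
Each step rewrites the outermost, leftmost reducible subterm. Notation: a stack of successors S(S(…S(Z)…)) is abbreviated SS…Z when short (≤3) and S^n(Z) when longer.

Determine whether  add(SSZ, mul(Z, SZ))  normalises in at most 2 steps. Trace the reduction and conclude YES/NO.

  start: add(SSZ, mul(Z, SZ))
  [1] S(add(SZ, mul(Z, SZ)))
  [2] S(S(add(Z, mul(Z, SZ))))

Answer: NO — after 2 steps the term is S(S(add(Z, mul(Z, SZ)))), not yet normal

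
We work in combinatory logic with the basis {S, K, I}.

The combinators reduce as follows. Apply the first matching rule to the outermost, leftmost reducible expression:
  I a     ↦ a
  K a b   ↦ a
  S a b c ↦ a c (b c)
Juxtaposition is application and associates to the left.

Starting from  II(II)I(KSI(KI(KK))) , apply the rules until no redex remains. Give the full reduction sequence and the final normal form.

Answer: normal form = SI  (in 7 steps)

Working:
  start: II(II)I(KSI(KI(KK)))
  step 1: I(II)I(KSI(KI(KK)))
  step 2: III(KSI(KI(KK)))
  step 3: II(KSI(KI(KK)))
  step 4: I(KSI(KI(KK)))
  step 5: KSI(KI(KK))
  step 6: S(KI(KK))
  step 7: SI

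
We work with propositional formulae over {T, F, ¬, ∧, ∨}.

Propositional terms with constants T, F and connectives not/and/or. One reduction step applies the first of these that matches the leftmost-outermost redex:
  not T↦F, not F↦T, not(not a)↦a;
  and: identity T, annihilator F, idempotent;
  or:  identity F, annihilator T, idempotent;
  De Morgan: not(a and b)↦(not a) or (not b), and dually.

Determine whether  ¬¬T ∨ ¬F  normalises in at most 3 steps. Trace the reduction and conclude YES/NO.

Answer: YES — reaches normal form T in 2 ≤ 3 steps

Reduction:
  start: ¬¬T ∨ ¬F
  →1  T ∨ ¬F
  →2  T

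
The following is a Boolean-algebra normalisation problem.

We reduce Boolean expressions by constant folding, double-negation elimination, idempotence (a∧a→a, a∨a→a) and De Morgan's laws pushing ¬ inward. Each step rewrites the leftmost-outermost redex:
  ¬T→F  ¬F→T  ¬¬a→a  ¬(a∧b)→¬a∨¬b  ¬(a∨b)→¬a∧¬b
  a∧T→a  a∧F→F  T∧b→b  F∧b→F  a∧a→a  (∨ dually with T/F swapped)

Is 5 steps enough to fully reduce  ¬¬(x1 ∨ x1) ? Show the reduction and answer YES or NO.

Answer: YES — reaches normal form x1 in 2 ≤ 5 steps

Derivation:
  start: ¬¬(x1 ∨ x1)
  →1  x1 ∨ x1
  →2  x1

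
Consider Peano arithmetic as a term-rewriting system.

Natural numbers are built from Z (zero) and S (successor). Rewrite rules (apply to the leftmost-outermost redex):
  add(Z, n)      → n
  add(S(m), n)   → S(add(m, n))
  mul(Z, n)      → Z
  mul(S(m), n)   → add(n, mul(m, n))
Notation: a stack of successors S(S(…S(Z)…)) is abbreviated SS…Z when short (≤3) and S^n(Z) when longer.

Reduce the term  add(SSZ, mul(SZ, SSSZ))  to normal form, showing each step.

  start: add(SSZ, mul(SZ, SSSZ))
  step 1: S(add(SZ, mul(SZ, SSSZ)))
  step 2: S(S(add(Z, mul(SZ, SSSZ))))
  step 3: S(S(mul(SZ, SSSZ)))
  step 4: S(S(add(SSSZ, mul(Z, SSSZ))))
  step 5: S(S(S(add(SSZ, mul(Z, SSSZ)))))
  step 6: S(S(S(S(add(SZ, mul(Z, SSSZ))))))
  step 7: S(S(S(S(S(add(Z, mul(Z, SSSZ)))))))
  step 8: S(S(S(S(S(mul(Z, SSSZ))))))
  step 9: S^5(Z)

Answer: normal form = S^5(Z)  (in 9 steps)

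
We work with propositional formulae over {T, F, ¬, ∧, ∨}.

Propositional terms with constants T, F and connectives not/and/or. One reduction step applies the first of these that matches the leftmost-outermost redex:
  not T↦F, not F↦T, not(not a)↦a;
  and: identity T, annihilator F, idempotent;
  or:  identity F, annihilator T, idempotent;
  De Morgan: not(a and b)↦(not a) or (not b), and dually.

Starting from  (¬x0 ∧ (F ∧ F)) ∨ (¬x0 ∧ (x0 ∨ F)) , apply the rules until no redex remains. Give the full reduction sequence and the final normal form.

  start: (¬x0 ∧ (F ∧ F)) ∨ (¬x0 ∧ (x0 ∨ F))
  [1] (¬x0 ∧ F) ∨ (¬x0 ∧ (x0 ∨ F))
  [2] F ∨ (¬x0 ∧ (x0 ∨ F))
  [3] ¬x0 ∧ (x0 ∨ F)
  [4] ¬x0 ∧ x0

Answer: normal form = ¬x0 ∧ x0  (in 4 steps)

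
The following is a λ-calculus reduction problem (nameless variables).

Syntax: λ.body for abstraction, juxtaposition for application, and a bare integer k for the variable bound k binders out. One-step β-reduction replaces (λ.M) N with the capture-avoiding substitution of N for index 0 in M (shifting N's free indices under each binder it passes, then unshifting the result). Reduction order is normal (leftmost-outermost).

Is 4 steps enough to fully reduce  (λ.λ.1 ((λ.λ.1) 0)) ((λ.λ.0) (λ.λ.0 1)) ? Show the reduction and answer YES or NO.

  start: (λ.λ.1 ((λ.λ.1) 0)) ((λ.λ.0) (λ.λ.0 1))
  step 1: λ.(λ.λ.0) (λ.λ.0 1) ((λ.λ.1) 0)
  step 2: λ.(λ.0) ((λ.λ.1) 0)
  step 3: λ.(λ.λ.1) 0
  step 4: λ.λ.1

Answer: YES — reaches normal form λ.λ.1 in 4 ≤ 4 steps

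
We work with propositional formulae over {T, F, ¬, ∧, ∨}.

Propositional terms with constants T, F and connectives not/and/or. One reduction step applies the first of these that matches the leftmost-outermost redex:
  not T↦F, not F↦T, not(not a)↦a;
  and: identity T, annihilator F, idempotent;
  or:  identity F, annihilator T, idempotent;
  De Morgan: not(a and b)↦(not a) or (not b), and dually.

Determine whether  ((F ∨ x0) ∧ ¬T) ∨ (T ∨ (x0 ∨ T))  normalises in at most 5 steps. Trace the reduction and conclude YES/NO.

  start: ((F ∨ x0) ∧ ¬T) ∨ (T ∨ (x0 ∨ T))
  [1] (x0 ∧ ¬T) ∨ (T ∨ (x0 ∨ T))
  [2] (x0 ∧ F) ∨ (T ∨ (x0 ∨ T))
  [3] F ∨ (T ∨ (x0 ∨ T))
  [4] T ∨ (x0 ∨ T)
  [5] T

Answer: YES — reaches normal form T in 5 ≤ 5 steps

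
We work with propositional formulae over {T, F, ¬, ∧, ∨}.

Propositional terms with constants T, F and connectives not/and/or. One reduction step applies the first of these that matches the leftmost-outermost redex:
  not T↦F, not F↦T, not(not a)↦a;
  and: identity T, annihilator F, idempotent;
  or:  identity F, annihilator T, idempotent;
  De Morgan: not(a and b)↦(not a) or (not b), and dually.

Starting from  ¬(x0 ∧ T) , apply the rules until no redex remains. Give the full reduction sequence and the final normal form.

  start: ¬(x0 ∧ T)
  [1] ¬x0 ∨ ¬T
  [2] ¬x0 ∨ F
  [3] ¬x0

Answer: normal form = ¬x0  (in 3 steps)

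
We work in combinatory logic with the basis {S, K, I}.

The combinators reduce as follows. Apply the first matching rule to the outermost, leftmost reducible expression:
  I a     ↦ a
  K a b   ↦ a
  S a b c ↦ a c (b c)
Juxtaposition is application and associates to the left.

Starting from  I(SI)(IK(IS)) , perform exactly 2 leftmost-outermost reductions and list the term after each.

Answer: after 2 steps: SI(K(IS))

Reduction:
  start: I(SI)(IK(IS))
  step 1: SI(IK(IS))
  step 2: SI(K(IS))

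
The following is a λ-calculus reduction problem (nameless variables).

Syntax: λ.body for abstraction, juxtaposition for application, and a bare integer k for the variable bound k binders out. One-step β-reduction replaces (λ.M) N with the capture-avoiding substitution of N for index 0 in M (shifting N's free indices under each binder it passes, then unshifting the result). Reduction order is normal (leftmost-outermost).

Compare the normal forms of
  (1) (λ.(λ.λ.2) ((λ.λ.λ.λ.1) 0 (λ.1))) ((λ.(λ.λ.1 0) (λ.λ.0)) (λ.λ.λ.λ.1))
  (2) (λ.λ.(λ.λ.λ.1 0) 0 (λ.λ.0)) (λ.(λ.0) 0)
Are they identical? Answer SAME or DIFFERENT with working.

Answer: SAME — A ⇓ λ.λ.λ.0, B ⇓ λ.λ.λ.0

Reduction:
Term A:
  start: (λ.(λ.λ.2) ((λ.λ.λ.λ.1) 0 (λ.1))) ((λ.(λ.λ.1 0) (λ.λ.0)) (λ.λ.λ.λ.1))
  step 1: (λ.λ.(λ.(λ.λ.1 0) (λ.λ.0)) (λ.λ.λ.λ.1)) ((λ.λ.λ.λ.1) ((λ.(λ.λ.1 0) (λ.λ.0)) (λ.λ.λ.λ.1)) (λ.(λ.(λ.λ.1 0) (λ.λ.0)) (λ.λ.λ.λ.1)))
  step 2: λ.(λ.(λ.λ.1 0) (λ.λ.0)) (λ.λ.λ.λ.1)
  step 3: λ.(λ.λ.1 0) (λ.λ.0)
  step 4: λ.λ.(λ.λ.0) 0
  step 5: λ.λ.λ.0

Term B:
  start: (λ.λ.(λ.λ.λ.1 0) 0 (λ.λ.0)) (λ.(λ.0) 0)
  step 1: λ.(λ.λ.λ.1 0) 0 (λ.λ.0)
  step 2: λ.(λ.λ.1 0) (λ.λ.0)
  step 3: λ.λ.(λ.λ.0) 0
  step 4: λ.λ.λ.0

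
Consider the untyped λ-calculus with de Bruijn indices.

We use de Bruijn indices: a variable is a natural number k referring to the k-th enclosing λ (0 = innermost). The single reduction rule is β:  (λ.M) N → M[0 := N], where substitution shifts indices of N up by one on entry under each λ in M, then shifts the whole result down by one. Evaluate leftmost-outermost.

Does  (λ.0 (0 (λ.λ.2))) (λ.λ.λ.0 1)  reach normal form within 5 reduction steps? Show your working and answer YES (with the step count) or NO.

Answer: YES — reaches normal form λ.λ.0 1 in 2 ≤ 5 steps

Reduction:
  start: (λ.0 (0 (λ.λ.2))) (λ.λ.λ.0 1)
  step 1: (λ.λ.λ.0 1) ((λ.λ.λ.0 1) (λ.λ.λ.λ.λ.0 1))
  step 2: λ.λ.0 1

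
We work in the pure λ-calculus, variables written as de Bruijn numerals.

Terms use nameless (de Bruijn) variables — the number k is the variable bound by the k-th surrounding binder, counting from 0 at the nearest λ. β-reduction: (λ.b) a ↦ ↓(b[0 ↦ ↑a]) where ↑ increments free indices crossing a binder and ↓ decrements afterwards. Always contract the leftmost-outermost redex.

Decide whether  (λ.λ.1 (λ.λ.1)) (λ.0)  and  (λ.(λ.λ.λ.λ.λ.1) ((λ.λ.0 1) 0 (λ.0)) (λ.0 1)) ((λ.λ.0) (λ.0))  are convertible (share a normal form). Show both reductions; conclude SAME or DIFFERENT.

Term A:
  start: (λ.λ.1 (λ.λ.1)) (λ.0)
  [1] λ.(λ.0) (λ.λ.1)
  [2] λ.λ.λ.1

Term B:
  start: (λ.(λ.λ.λ.λ.λ.1) ((λ.λ.0 1) 0 (λ.0)) (λ.0 1)) ((λ.λ.0) (λ.0))
  [1] (λ.λ.λ.λ.λ.1) ((λ.λ.0 1) ((λ.λ.0) (λ.0)) (λ.0)) (λ.0 ((λ.λ.0) (λ.0)))
  [2] (λ.λ.λ.λ.1) (λ.0 ((λ.λ.0) (λ.0)))
  [3] λ.λ.λ.1

Answer: SAME — A ⇓ λ.λ.λ.1, B ⇓ λ.λ.λ.1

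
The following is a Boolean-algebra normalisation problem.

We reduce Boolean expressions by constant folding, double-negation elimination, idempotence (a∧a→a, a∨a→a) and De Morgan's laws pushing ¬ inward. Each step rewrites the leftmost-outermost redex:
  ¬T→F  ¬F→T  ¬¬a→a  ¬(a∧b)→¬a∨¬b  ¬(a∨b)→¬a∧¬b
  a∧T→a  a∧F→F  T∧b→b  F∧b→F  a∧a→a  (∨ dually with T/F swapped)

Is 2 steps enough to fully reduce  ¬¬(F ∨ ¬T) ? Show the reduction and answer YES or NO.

  start: ¬¬(F ∨ ¬T)
  step 1: F ∨ ¬T
  step 2: ¬T

Answer: NO — after 2 steps the term is ¬T, not yet normal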